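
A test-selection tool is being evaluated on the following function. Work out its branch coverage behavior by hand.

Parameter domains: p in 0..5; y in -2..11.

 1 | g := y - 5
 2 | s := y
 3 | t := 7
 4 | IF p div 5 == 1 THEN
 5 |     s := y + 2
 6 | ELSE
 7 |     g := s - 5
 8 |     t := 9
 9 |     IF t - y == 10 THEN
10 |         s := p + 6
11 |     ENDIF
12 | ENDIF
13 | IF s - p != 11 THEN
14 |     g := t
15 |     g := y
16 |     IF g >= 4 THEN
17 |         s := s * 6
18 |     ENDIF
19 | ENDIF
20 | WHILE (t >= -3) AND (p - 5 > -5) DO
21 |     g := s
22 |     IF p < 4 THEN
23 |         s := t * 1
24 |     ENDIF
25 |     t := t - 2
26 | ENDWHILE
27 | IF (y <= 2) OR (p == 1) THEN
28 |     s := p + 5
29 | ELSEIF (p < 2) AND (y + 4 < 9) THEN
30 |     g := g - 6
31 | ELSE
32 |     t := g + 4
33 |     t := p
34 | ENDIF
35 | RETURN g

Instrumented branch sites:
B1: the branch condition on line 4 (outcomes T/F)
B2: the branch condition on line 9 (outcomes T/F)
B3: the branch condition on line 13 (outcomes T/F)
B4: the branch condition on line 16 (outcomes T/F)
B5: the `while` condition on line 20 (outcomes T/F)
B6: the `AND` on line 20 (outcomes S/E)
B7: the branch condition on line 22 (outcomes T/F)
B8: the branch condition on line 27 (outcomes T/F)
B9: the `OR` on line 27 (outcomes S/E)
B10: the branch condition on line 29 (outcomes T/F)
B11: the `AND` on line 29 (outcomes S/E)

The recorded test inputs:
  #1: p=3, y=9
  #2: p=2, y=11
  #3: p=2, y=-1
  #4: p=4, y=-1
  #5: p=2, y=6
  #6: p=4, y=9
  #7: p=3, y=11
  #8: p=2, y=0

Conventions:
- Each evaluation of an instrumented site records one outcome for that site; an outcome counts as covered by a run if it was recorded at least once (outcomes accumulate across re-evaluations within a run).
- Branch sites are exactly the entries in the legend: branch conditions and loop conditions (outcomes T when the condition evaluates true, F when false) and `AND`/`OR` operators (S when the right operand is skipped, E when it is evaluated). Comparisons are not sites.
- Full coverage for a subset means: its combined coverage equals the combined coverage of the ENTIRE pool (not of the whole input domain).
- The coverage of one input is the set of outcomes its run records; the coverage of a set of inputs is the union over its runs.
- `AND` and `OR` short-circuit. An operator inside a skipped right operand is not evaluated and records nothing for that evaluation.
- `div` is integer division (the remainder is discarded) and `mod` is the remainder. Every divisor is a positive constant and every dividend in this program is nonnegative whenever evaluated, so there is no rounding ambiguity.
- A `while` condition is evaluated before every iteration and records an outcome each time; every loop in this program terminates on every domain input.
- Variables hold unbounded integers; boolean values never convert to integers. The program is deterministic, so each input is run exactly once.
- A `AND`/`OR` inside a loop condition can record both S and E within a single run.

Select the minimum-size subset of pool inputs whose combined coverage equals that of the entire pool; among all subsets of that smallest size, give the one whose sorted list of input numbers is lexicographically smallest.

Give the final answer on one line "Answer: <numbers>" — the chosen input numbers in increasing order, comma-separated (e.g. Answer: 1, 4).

#1 (p=3, y=9) -> B1->F, B2->F, B3->T, B4->T, B6->E, B5->T, B7->T, B6->E, B5->T, B7->T, B6->E, B5->T, B7->T, B6->E, ...; covered: B1=F, B2=F, B3=T, B4=T, B5=T, B5=F, B6=S, B6=E, B7=T, B8=F, B9=E, B10=F, B11=S
#2 (p=2, y=11) -> B1->F, B2->F, B3->T, B4->T, B6->E, B5->T, B7->T, B6->E, B5->T, B7->T, B6->E, B5->T, B7->T, B6->E, ...; covered: B1=F, B2=F, B3=T, B4=T, B5=T, B5=F, B6=S, B6=E, B7=T, B8=F, B9=E, B10=F, B11=S
#3 (p=2, y=-1) -> B1->F, B2->T, B3->T, B4->F, B6->E, B5->T, B7->T, B6->E, B5->T, B7->T, B6->E, B5->T, B7->T, B6->E, ...; covered: B1=F, B2=T, B3=T, B4=F, B5=T, B5=F, B6=S, B6=E, B7=T, B8=T, B9=S
#4 (p=4, y=-1) -> B1->F, B2->T, B3->T, B4->F, B6->E, B5->T, B7->F, B6->E, B5->T, B7->F, B6->E, B5->T, B7->F, B6->E, ...; covered: B1=F, B2=T, B3=T, B4=F, B5=T, B5=F, B6=S, B6=E, B7=F, B8=T, B9=S
#5 (p=2, y=6) -> B1->F, B2->F, B3->T, B4->T, B6->E, B5->T, B7->T, B6->E, B5->T, B7->T, B6->E, B5->T, B7->T, B6->E, ...; covered: B1=F, B2=F, B3=T, B4=T, B5=T, B5=F, B6=S, B6=E, B7=T, B8=F, B9=E, B10=F, B11=S
#6 (p=4, y=9) -> B1->F, B2->F, B3->T, B4->T, B6->E, B5->T, B7->F, B6->E, B5->T, B7->F, B6->E, B5->T, B7->F, B6->E, ...; covered: B1=F, B2=F, B3=T, B4=T, B5=T, B5=F, B6=S, B6=E, B7=F, B8=F, B9=E, B10=F, B11=S
#7 (p=3, y=11) -> B1->F, B2->F, B3->T, B4->T, B6->E, B5->T, B7->T, B6->E, B5->T, B7->T, B6->E, B5->T, B7->T, B6->E, ...; covered: B1=F, B2=F, B3=T, B4=T, B5=T, B5=F, B6=S, B6=E, B7=T, B8=F, B9=E, B10=F, B11=S
#8 (p=2, y=0) -> B1->F, B2->F, B3->T, B4->F, B6->E, B5->T, B7->T, B6->E, B5->T, B7->T, B6->E, B5->T, B7->T, B6->E, ...; covered: B1=F, B2=F, B3=T, B4=F, B5=T, B5=F, B6=S, B6=E, B7=T, B8=T, B9=S
union over all inputs: B1=F, B2=T, B2=F, B3=T, B4=T, B4=F, B5=T, B5=F, B6=S, B6=E, B7=T, B7=F, B8=T, B8=F, B9=S, B9=E, B10=F, B11=S (18 outcomes)
no size-1 subset reaches all 18 outcomes (best union: 13/18)
size 2: inputs {1, 4} cover all 18 outcomes, and no lexicographically smaller subset of this size does

Answer: 1, 4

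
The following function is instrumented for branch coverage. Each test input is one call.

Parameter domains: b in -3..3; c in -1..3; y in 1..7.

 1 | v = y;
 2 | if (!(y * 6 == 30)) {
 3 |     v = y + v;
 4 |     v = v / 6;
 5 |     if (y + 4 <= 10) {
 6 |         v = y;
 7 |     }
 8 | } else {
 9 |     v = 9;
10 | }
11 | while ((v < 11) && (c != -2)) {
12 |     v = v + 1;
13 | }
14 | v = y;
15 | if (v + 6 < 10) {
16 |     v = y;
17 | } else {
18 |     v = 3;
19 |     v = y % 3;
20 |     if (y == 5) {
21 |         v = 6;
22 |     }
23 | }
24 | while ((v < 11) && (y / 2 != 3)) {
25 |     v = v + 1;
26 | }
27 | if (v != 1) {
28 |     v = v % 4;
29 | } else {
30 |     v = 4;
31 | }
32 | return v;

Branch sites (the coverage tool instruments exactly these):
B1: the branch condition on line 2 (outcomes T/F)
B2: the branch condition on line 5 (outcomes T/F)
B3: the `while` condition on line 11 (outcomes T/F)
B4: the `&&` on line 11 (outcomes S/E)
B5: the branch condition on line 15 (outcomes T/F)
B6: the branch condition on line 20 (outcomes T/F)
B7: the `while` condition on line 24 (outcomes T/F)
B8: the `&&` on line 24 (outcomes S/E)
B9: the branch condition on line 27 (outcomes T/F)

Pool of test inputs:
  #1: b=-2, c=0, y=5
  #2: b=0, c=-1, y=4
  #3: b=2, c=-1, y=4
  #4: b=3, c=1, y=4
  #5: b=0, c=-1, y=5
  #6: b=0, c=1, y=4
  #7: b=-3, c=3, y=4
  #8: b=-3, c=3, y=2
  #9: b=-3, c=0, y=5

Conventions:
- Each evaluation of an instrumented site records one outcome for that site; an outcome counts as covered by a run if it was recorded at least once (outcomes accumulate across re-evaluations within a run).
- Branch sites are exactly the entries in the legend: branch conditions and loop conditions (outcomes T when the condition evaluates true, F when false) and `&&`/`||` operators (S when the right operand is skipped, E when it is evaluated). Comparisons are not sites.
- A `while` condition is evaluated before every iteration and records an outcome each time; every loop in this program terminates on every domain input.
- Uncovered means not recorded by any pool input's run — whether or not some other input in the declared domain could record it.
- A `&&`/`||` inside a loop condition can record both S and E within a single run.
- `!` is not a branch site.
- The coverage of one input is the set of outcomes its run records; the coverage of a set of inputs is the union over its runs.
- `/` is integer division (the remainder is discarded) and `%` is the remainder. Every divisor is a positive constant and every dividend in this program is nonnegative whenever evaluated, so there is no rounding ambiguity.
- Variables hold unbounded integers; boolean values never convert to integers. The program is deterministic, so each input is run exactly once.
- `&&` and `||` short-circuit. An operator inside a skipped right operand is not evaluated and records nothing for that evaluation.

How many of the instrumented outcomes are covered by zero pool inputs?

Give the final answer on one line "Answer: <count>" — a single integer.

input #1 (b=-2, c=0, y=5): events B1->F, B4->E, B3->T, B4->E, B3->T, B4->S, B3->F, B5->F, B6->T, B8->E, B7->T, B8->E, B7->T, B8->E, ...; covers B1=F, B3=T, B3=F, B4=S, B4=E, B5=F, B6=T, B7=T, B7=F, B8=S, B8=E, B9=T
input #2 (b=0, c=-1, y=4): events B1->T, B2->T, B4->E, B3->T, B4->E, B3->T, B4->E, B3->T, B4->E, B3->T, B4->E, B3->T, B4->E, B3->T, ...; covers B1=T, B2=T, B3=T, B3=F, B4=S, B4=E, B5=F, B6=F, B7=T, B7=F, B8=S, B8=E, B9=T
input #3 (b=2, c=-1, y=4): events B1->T, B2->T, B4->E, B3->T, B4->E, B3->T, B4->E, B3->T, B4->E, B3->T, B4->E, B3->T, B4->E, B3->T, ...; covers B1=T, B2=T, B3=T, B3=F, B4=S, B4=E, B5=F, B6=F, B7=T, B7=F, B8=S, B8=E, B9=T
input #4 (b=3, c=1, y=4): events B1->T, B2->T, B4->E, B3->T, B4->E, B3->T, B4->E, B3->T, B4->E, B3->T, B4->E, B3->T, B4->E, B3->T, ...; covers B1=T, B2=T, B3=T, B3=F, B4=S, B4=E, B5=F, B6=F, B7=T, B7=F, B8=S, B8=E, B9=T
input #5 (b=0, c=-1, y=5): events B1->F, B4->E, B3->T, B4->E, B3->T, B4->S, B3->F, B5->F, B6->T, B8->E, B7->T, B8->E, B7->T, B8->E, ...; covers B1=F, B3=T, B3=F, B4=S, B4=E, B5=F, B6=T, B7=T, B7=F, B8=S, B8=E, B9=T
input #6 (b=0, c=1, y=4): events B1->T, B2->T, B4->E, B3->T, B4->E, B3->T, B4->E, B3->T, B4->E, B3->T, B4->E, B3->T, B4->E, B3->T, ...; covers B1=T, B2=T, B3=T, B3=F, B4=S, B4=E, B5=F, B6=F, B7=T, B7=F, B8=S, B8=E, B9=T
input #7 (b=-3, c=3, y=4): events B1->T, B2->T, B4->E, B3->T, B4->E, B3->T, B4->E, B3->T, B4->E, B3->T, B4->E, B3->T, B4->E, B3->T, ...; covers B1=T, B2=T, B3=T, B3=F, B4=S, B4=E, B5=F, B6=F, B7=T, B7=F, B8=S, B8=E, B9=T
input #8 (b=-3, c=3, y=2): events B1->T, B2->T, B4->E, B3->T, B4->E, B3->T, B4->E, B3->T, B4->E, B3->T, B4->E, B3->T, B4->E, B3->T, ...; covers B1=T, B2=T, B3=T, B3=F, B4=S, B4=E, B5=T, B7=T, B7=F, B8=S, B8=E, B9=T
input #9 (b=-3, c=0, y=5): events B1->F, B4->E, B3->T, B4->E, B3->T, B4->S, B3->F, B5->F, B6->T, B8->E, B7->T, B8->E, B7->T, B8->E, ...; covers B1=F, B3=T, B3=F, B4=S, B4=E, B5=F, B6=T, B7=T, B7=F, B8=S, B8=E, B9=T
union over the pool: B1=T, B1=F, B2=T, B3=T, B3=F, B4=S, B4=E, B5=T, B5=F, B6=T, B6=F, B7=T, B7=F, B8=S, B8=E, B9=T
uncovered (2 of 18): B2=F, B9=F

Answer: 2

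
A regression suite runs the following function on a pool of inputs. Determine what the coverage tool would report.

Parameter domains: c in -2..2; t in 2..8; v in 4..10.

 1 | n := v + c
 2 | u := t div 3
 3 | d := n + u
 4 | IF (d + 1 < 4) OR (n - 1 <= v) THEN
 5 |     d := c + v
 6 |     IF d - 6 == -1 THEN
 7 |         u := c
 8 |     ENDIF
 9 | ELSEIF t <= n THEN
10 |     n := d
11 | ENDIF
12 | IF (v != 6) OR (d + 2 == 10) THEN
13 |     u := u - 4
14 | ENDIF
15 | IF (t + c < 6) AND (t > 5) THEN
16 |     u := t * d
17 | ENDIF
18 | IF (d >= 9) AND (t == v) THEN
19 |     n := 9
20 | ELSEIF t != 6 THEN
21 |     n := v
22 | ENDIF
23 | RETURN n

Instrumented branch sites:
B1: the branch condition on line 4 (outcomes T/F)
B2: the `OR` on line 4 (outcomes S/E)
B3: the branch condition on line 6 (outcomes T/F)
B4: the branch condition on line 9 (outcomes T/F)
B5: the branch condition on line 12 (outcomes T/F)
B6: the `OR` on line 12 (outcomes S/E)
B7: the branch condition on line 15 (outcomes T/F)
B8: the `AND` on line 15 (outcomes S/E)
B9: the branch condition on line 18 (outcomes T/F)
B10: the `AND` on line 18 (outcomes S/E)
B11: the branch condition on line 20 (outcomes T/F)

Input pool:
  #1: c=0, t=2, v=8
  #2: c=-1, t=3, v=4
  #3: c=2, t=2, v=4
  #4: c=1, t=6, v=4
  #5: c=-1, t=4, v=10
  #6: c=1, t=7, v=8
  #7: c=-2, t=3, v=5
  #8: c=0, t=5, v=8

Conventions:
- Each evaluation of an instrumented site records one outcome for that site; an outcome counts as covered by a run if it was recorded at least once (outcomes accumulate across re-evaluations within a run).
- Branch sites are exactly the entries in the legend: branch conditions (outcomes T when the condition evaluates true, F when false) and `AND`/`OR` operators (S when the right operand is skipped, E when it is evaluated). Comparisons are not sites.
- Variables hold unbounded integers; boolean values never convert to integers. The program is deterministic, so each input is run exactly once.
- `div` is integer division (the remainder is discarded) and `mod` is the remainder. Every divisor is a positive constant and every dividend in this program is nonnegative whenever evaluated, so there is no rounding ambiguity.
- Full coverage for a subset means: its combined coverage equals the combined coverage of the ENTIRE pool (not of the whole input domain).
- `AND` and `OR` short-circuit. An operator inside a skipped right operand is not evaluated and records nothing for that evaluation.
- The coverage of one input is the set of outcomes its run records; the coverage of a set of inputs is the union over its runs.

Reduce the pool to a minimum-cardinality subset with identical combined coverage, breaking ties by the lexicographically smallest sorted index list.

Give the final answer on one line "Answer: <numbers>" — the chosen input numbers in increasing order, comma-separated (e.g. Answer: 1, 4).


input #1 (c=0, t=2, v=8): covers B1=T, B2=E, B3=F, B5=T, B6=S, B7=F, B8=E, B9=F, B10=S, B11=T
input #2 (c=-1, t=3, v=4): covers B1=T, B2=E, B3=F, B5=T, B6=S, B7=F, B8=E, B9=F, B10=S, B11=T
input #3 (c=2, t=2, v=4): covers B1=F, B2=E, B4=T, B5=T, B6=S, B7=F, B8=E, B9=F, B10=S, B11=T
input #4 (c=1, t=6, v=4): covers B1=T, B2=E, B3=T, B5=T, B6=S, B7=F, B8=S, B9=F, B10=S, B11=F
input #5 (c=-1, t=4, v=10): covers B1=T, B2=E, B3=F, B5=T, B6=S, B7=F, B8=E, B9=F, B10=E, B11=T
input #6 (c=1, t=7, v=8): covers B1=T, B2=E, B3=F, B5=T, B6=S, B7=F, B8=S, B9=F, B10=E, B11=T
input #7 (c=-2, t=3, v=5): covers B1=T, B2=E, B3=F, B5=T, B6=S, B7=F, B8=E, B9=F, B10=S, B11=T
input #8 (c=0, t=5, v=8): covers B1=T, B2=E, B3=F, B5=T, B6=S, B7=F, B8=E, B9=F, B10=S, B11=T
the full pool covers 16 outcomes: B1=T, B1=F, B2=E, B3=T, B3=F, B4=T, B5=T, B6=S, B7=F, B8=S, B8=E, B9=F, B10=S, B10=E, B11=T, B11=F
checked all size-1 subsets: none covers 16 outcomes (max 10/16)
checked all size-2 subsets: none covers 16 outcomes (max 14/16)
the canonical winner is {3, 4, 5}: size 3, full 16-outcome coverage, earliest index list among size-3 covers
Answer: 3, 4, 5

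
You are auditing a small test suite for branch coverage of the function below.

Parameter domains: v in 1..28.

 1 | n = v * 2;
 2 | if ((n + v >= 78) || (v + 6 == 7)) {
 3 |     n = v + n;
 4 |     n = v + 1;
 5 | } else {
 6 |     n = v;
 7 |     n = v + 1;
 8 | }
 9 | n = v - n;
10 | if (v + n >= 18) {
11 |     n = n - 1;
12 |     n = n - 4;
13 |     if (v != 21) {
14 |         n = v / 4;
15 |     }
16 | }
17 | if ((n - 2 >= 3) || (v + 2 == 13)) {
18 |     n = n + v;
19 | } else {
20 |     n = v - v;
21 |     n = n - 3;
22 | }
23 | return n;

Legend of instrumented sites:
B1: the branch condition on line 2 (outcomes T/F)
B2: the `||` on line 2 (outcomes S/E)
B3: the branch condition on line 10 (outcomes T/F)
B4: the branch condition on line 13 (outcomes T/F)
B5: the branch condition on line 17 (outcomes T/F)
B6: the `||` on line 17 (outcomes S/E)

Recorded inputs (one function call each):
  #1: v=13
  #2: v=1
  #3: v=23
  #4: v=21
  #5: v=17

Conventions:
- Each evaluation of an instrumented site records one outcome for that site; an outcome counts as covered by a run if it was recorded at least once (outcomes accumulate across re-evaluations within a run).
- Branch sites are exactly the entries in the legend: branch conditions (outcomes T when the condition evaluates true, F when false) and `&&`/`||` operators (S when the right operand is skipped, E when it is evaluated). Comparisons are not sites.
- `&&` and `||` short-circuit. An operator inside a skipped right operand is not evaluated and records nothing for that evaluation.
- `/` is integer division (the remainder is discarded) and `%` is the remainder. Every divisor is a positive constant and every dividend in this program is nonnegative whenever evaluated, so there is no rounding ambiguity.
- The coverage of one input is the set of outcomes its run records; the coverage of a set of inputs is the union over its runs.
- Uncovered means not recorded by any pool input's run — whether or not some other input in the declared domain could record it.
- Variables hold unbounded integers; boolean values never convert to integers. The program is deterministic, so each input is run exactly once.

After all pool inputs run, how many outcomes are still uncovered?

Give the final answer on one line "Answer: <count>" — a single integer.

run #1 (v=13) runs B2->E, B1->F, B3->F, B6->E, B5->F; records B1=F, B2=E, B3=F, B5=F, B6=E
run #2 (v=1) runs B2->E, B1->T, B3->F, B6->E, B5->F; records B1=T, B2=E, B3=F, B5=F, B6=E
run #3 (v=23) runs B2->E, B1->F, B3->T, B4->T, B6->S, B5->T; records B1=F, B2=E, B3=T, B4=T, B5=T, B6=S
run #4 (v=21) runs B2->E, B1->F, B3->T, B4->F, B6->E, B5->F; records B1=F, B2=E, B3=T, B4=F, B5=F, B6=E
run #5 (v=17) runs B2->E, B1->F, B3->F, B6->E, B5->F; records B1=F, B2=E, B3=F, B5=F, B6=E
union over the pool: B1=T, B1=F, B2=E, B3=T, B3=F, B4=T, B4=F, B5=T, B5=F, B6=S, B6=E
uncovered (1 of 12): B2=S

Answer: 1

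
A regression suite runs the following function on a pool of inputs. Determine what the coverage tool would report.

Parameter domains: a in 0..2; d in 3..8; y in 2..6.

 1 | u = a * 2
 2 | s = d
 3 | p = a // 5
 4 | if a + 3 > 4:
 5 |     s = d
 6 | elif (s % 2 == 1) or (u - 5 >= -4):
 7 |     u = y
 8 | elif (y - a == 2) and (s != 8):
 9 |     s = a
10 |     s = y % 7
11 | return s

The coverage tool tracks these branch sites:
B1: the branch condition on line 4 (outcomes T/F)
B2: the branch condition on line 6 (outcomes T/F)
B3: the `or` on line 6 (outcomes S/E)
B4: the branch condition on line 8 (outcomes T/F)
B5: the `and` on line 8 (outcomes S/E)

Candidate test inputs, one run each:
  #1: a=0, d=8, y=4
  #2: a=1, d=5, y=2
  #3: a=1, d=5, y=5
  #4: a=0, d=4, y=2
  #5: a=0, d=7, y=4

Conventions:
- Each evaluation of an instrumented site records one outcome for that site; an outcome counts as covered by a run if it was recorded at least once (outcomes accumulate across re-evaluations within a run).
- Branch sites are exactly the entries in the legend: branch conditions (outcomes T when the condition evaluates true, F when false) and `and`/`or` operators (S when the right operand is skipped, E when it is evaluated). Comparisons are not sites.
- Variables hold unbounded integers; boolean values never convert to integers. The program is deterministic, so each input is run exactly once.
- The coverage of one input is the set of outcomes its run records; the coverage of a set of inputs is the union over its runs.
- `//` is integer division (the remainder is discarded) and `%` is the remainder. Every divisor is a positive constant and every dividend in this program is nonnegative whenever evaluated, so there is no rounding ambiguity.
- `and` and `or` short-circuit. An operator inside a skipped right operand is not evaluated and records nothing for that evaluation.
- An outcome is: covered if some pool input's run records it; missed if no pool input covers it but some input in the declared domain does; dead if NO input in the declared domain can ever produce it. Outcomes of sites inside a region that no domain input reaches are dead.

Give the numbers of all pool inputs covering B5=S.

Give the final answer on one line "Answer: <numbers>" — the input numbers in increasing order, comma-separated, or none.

input #1 (a=0, d=8, y=4): produces B5=S
input #2 (a=1, d=5, y=2): does not produce B5=S
input #3 (a=1, d=5, y=5): does not produce B5=S
input #4 (a=0, d=4, y=2): does not produce B5=S
input #5 (a=0, d=7, y=4): does not produce B5=S

Answer: 1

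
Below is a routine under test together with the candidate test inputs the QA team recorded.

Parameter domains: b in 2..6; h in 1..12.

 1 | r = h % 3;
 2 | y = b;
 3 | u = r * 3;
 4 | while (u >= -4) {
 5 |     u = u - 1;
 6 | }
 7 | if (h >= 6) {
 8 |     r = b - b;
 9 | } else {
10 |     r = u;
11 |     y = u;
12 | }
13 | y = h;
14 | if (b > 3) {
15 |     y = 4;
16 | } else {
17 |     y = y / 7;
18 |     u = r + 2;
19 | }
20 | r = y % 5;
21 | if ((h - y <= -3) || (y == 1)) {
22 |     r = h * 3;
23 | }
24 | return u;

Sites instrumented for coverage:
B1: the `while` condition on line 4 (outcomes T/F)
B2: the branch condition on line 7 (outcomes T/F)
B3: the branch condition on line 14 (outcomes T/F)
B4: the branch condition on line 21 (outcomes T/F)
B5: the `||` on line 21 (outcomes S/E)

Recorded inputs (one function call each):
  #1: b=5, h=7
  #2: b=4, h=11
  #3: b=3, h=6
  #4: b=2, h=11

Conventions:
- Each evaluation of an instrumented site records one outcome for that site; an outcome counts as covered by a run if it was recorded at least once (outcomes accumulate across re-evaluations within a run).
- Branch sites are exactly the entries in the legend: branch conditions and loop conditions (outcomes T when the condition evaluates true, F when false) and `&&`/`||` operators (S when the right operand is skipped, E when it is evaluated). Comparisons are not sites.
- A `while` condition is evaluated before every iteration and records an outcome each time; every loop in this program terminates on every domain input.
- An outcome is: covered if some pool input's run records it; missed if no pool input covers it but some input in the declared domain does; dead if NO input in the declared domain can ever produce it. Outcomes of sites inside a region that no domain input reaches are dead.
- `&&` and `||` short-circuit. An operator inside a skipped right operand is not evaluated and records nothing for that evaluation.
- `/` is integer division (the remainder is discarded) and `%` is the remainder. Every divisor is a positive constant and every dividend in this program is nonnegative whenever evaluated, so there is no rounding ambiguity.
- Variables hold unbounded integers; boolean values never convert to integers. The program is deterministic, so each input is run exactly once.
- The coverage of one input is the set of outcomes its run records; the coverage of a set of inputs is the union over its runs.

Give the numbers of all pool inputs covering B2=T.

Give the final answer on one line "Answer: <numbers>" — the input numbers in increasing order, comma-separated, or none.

input #1 (b=5, h=7): hits B2=T
input #2 (b=4, h=11): hits B2=T
input #3 (b=3, h=6): hits B2=T
input #4 (b=2, h=11): hits B2=T

Answer: 1, 2, 3, 4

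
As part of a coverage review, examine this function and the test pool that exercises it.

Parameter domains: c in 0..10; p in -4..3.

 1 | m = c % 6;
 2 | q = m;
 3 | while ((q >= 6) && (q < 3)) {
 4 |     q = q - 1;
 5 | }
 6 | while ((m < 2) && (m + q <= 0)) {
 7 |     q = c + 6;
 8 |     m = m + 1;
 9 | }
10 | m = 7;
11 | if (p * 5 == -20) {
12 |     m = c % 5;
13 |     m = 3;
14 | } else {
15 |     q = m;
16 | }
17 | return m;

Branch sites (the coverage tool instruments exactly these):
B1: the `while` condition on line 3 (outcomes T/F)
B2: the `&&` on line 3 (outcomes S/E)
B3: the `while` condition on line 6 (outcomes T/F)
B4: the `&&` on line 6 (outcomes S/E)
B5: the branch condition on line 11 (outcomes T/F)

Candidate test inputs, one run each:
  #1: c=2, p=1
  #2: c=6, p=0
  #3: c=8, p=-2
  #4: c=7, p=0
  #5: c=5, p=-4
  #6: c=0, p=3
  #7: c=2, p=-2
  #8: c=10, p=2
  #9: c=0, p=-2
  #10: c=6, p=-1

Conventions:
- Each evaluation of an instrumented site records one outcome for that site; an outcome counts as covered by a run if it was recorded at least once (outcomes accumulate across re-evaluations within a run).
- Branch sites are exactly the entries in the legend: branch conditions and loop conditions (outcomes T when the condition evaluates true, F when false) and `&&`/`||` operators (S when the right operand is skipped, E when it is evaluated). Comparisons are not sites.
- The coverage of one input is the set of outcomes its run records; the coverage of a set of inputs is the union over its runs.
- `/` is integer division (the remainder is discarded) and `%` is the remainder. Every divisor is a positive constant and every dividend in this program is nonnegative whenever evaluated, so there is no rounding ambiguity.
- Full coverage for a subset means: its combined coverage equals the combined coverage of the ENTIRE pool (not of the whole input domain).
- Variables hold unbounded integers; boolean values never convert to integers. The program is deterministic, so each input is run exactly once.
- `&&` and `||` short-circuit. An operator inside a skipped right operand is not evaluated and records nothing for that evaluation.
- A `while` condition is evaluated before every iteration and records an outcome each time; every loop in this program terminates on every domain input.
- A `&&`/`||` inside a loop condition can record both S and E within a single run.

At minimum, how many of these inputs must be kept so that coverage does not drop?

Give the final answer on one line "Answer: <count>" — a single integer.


input #1, c=2, p=1: events B2->S, B1->F, B4->S, B3->F, B5->F; outcomes B1=F, B2=S, B3=F, B4=S, B5=F
input #2, c=6, p=0: events B2->S, B1->F, B4->E, B3->T, B4->E, B3->F, B5->F; outcomes B1=F, B2=S, B3=T, B3=F, B4=E, B5=F
input #3, c=8, p=-2: events B2->S, B1->F, B4->S, B3->F, B5->F; outcomes B1=F, B2=S, B3=F, B4=S, B5=F
input #4, c=7, p=0: events B2->S, B1->F, B4->E, B3->F, B5->F; outcomes B1=F, B2=S, B3=F, B4=E, B5=F
input #5, c=5, p=-4: events B2->S, B1->F, B4->S, B3->F, B5->T; outcomes B1=F, B2=S, B3=F, B4=S, B5=T
input #6, c=0, p=3: events B2->S, B1->F, B4->E, B3->T, B4->E, B3->F, B5->F; outcomes B1=F, B2=S, B3=T, B3=F, B4=E, B5=F
input #7, c=2, p=-2: events B2->S, B1->F, B4->S, B3->F, B5->F; outcomes B1=F, B2=S, B3=F, B4=S, B5=F
input #8, c=10, p=2: events B2->S, B1->F, B4->S, B3->F, B5->F; outcomes B1=F, B2=S, B3=F, B4=S, B5=F
input #9, c=0, p=-2: events B2->S, B1->F, B4->E, B3->T, B4->E, B3->F, B5->F; outcomes B1=F, B2=S, B3=T, B3=F, B4=E, B5=F
input #10, c=6, p=-1: events B2->S, B1->F, B4->E, B3->T, B4->E, B3->F, B5->F; outcomes B1=F, B2=S, B3=T, B3=F, B4=E, B5=F
the full pool covers 8 outcomes: B1=F, B2=S, B3=T, B3=F, B4=S, B4=E, B5=T, B5=F
size 1 is not enough: best union over all size-1 subsets is 6/8
size 2: inputs {2, 5} cover all 8 outcomes, and no lexicographically smaller subset of this size does
Answer: 2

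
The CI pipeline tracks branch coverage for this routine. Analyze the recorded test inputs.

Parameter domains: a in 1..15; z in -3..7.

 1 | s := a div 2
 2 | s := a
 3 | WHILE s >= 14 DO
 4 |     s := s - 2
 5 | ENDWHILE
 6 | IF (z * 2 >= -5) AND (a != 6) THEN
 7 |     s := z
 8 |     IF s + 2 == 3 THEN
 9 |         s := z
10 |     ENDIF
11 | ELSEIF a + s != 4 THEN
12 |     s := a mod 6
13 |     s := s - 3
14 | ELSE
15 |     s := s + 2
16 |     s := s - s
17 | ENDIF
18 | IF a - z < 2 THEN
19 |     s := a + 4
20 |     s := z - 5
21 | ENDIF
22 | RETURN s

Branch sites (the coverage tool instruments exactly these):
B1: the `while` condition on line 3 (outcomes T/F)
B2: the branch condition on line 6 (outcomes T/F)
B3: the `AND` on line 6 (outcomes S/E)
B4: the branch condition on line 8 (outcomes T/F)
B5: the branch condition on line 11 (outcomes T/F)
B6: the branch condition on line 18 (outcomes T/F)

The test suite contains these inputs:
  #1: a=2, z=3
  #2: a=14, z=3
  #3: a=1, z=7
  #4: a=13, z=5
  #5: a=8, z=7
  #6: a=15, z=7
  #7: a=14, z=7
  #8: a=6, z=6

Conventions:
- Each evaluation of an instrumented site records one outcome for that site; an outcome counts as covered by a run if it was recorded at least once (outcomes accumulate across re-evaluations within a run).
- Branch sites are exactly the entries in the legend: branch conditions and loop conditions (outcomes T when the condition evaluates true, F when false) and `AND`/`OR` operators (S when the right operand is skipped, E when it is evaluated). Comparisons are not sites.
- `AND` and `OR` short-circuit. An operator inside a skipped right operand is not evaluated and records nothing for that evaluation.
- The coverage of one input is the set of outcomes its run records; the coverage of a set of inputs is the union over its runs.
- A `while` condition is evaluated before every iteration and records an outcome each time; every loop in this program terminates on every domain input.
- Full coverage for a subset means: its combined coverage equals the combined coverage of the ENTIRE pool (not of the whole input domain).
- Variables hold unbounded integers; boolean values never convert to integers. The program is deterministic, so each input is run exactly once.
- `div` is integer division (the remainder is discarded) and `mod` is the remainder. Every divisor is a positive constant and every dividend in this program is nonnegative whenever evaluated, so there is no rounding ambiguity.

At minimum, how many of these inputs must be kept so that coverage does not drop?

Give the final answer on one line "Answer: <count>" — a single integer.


test 1 (a=2, z=3) fires B1->F, B3->E, B2->T, B4->F, B6->T; hits B1=F, B2=T, B3=E, B4=F, B6=T
test 2 (a=14, z=3) fires B1->T, B1->F, B3->E, B2->T, B4->F, B6->F; hits B1=T, B1=F, B2=T, B3=E, B4=F, B6=F
test 3 (a=1, z=7) fires B1->F, B3->E, B2->T, B4->F, B6->T; hits B1=F, B2=T, B3=E, B4=F, B6=T
test 4 (a=13, z=5) fires B1->F, B3->E, B2->T, B4->F, B6->F; hits B1=F, B2=T, B3=E, B4=F, B6=F
test 5 (a=8, z=7) fires B1->F, B3->E, B2->T, B4->F, B6->T; hits B1=F, B2=T, B3=E, B4=F, B6=T
test 6 (a=15, z=7) fires B1->T, B1->F, B3->E, B2->T, B4->F, B6->F; hits B1=T, B1=F, B2=T, B3=E, B4=F, B6=F
test 7 (a=14, z=7) fires B1->T, B1->F, B3->E, B2->T, B4->F, B6->F; hits B1=T, B1=F, B2=T, B3=E, B4=F, B6=F
test 8 (a=6, z=6) fires B1->F, B3->E, B2->F, B5->T, B6->T; hits B1=F, B2=F, B3=E, B5=T, B6=T
together the pool reaches 9 outcomes: B1=T, B1=F, B2=T, B2=F, B3=E, B4=F, B5=T, B6=T, B6=F
size 1 is not enough: best union over all size-1 subsets is 6/9
inputs {2, 8} (size 2) cover everything; no size-2 subset with a lexicographically smaller index list covers all 9
Answer: 2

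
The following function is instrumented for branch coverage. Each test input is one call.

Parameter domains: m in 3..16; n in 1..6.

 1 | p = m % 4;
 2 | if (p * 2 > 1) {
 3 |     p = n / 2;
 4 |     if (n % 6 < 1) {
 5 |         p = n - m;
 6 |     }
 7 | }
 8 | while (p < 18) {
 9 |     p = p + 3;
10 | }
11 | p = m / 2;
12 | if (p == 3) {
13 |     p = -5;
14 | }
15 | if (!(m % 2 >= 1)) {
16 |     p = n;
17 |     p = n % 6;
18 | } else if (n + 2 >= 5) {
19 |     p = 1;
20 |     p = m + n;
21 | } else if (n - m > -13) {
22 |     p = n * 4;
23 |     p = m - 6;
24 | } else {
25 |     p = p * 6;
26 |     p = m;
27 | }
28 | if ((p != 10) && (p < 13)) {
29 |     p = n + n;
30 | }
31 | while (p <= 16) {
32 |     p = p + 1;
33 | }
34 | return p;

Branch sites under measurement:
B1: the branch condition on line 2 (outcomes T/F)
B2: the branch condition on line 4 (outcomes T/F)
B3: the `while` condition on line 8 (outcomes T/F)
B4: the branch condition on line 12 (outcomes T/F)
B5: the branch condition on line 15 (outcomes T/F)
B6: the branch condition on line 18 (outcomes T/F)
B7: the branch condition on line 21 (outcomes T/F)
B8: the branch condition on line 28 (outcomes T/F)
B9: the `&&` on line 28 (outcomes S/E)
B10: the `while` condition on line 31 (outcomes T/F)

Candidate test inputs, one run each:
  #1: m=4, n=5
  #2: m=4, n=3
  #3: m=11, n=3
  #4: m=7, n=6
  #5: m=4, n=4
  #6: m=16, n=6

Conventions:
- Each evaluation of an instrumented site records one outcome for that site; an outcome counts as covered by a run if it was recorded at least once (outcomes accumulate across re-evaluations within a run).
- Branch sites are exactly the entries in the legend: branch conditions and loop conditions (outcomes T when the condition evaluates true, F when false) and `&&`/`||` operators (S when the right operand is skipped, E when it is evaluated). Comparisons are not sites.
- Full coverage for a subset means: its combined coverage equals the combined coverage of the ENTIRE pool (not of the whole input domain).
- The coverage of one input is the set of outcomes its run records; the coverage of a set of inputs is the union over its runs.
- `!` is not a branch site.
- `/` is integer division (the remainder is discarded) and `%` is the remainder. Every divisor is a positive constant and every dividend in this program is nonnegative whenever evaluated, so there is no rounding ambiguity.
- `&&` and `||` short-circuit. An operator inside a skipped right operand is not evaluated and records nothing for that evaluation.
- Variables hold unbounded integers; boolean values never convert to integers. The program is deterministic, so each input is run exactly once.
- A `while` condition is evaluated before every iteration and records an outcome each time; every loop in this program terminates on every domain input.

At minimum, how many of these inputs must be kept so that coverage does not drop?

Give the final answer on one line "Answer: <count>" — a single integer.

test 1 (m=4, n=5) fires B1->F, B3->T, B3->T, B3->T, B3->T, B3->T, B3->T, B3->F, B4->F, B5->T, B9->E, B8->T, B10->T, B10->T, ...; hits B1=F, B3=T, B3=F, B4=F, B5=T, B8=T, B9=E, B10=T, B10=F
test 2 (m=4, n=3) fires B1->F, B3->T, B3->T, B3->T, B3->T, B3->T, B3->T, B3->F, B4->F, B5->T, B9->E, B8->T, B10->T, B10->T, ...; hits B1=F, B3=T, B3=F, B4=F, B5=T, B8=T, B9=E, B10=T, B10=F
test 3 (m=11, n=3) fires B1->T, B2->F, B3->T, B3->T, B3->T, B3->T, B3->T, B3->T, B3->F, B4->F, B5->F, B6->T, B9->E, B8->F, ...; hits B1=T, B2=F, B3=T, B3=F, B4=F, B5=F, B6=T, B8=F, B9=E, B10=T, B10=F
test 4 (m=7, n=6) fires B1->T, B2->T, B3->T, B3->T, B3->T, B3->T, B3->T, B3->T, B3->T, B3->F, B4->T, B5->F, B6->T, B9->E, ...; hits B1=T, B2=T, B3=T, B3=F, B4=T, B5=F, B6=T, B8=F, B9=E, B10=T, B10=F
test 5 (m=4, n=4) fires B1->F, B3->T, B3->T, B3->T, B3->T, B3->T, B3->T, B3->F, B4->F, B5->T, B9->E, B8->T, B10->T, B10->T, ...; hits B1=F, B3=T, B3=F, B4=F, B5=T, B8=T, B9=E, B10=T, B10=F
test 6 (m=16, n=6) fires B1->F, B3->T, B3->T, B3->T, B3->T, B3->T, B3->T, B3->F, B4->F, B5->T, B9->E, B8->T, B10->T, B10->T, ...; hits B1=F, B3=T, B3=F, B4=F, B5=T, B8=T, B9=E, B10=T, B10=F
union over all inputs: B1=T, B1=F, B2=T, B2=F, B3=T, B3=F, B4=T, B4=F, B5=T, B5=F, B6=T, B8=T, B8=F, B9=E, B10=T, B10=F (16 outcomes)
no size-1 subset reaches all 16 outcomes (best union: 11/16)
no size-2 subset reaches all 16 outcomes (best union: 15/16)
size 3: inputs {1, 3, 4} cover all 16 outcomes, and no lexicographically smaller subset of this size does

Answer: 3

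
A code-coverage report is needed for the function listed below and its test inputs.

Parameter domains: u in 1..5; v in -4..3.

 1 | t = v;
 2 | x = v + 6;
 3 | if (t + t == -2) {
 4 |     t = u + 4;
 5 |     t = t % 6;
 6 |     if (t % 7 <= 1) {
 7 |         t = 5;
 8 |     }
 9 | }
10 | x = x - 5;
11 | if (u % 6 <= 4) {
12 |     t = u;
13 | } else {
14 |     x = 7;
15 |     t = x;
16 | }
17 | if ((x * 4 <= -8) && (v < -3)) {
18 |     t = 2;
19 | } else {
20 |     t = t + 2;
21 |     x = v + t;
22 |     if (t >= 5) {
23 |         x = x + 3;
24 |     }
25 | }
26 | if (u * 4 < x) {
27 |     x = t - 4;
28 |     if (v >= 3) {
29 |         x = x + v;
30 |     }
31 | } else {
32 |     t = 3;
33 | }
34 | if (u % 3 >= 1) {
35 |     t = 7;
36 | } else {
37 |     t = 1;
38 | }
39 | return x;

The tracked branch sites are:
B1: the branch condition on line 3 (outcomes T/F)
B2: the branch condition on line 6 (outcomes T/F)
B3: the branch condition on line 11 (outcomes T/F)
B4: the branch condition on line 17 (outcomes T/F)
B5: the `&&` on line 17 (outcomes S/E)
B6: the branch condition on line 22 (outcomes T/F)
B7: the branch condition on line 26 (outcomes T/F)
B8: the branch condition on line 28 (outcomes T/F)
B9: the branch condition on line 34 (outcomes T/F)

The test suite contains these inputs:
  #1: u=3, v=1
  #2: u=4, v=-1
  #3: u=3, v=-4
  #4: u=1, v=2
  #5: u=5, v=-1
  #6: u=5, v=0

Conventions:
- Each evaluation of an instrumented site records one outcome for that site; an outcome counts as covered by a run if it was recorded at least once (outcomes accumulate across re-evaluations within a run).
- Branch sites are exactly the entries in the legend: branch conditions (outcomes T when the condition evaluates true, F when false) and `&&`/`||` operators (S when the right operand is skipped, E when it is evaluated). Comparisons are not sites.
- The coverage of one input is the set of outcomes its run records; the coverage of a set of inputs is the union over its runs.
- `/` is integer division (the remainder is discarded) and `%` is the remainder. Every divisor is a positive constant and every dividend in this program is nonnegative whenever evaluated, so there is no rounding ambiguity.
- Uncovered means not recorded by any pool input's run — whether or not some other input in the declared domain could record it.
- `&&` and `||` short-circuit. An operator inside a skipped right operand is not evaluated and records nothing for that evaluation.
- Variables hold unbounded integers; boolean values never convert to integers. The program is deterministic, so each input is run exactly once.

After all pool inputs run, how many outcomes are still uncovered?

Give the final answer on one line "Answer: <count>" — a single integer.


input #1, u=3, v=1: outcomes B1=F, B3=T, B4=F, B5=S, B6=T, B7=F, B9=F
input #2, u=4, v=-1: outcomes B1=T, B2=F, B3=T, B4=F, B5=S, B6=T, B7=F, B9=T
input #3, u=3, v=-4: outcomes B1=F, B3=T, B4=T, B5=E, B7=F, B9=F
input #4, u=1, v=2: outcomes B1=F, B3=T, B4=F, B5=S, B6=F, B7=T, B8=F, B9=T
input #5, u=5, v=-1: outcomes B1=T, B2=F, B3=F, B4=F, B5=S, B6=T, B7=F, B9=T
input #6, u=5, v=0: outcomes B1=F, B3=F, B4=F, B5=S, B6=T, B7=F, B9=T
union over the pool: B1=T, B1=F, B2=F, B3=T, B3=F, B4=T, B4=F, B5=S, B5=E, B6=T, B6=F, B7=T, B7=F, B8=F, B9=T, B9=F
uncovered (2 of 18): B2=T, B8=T
Answer: 2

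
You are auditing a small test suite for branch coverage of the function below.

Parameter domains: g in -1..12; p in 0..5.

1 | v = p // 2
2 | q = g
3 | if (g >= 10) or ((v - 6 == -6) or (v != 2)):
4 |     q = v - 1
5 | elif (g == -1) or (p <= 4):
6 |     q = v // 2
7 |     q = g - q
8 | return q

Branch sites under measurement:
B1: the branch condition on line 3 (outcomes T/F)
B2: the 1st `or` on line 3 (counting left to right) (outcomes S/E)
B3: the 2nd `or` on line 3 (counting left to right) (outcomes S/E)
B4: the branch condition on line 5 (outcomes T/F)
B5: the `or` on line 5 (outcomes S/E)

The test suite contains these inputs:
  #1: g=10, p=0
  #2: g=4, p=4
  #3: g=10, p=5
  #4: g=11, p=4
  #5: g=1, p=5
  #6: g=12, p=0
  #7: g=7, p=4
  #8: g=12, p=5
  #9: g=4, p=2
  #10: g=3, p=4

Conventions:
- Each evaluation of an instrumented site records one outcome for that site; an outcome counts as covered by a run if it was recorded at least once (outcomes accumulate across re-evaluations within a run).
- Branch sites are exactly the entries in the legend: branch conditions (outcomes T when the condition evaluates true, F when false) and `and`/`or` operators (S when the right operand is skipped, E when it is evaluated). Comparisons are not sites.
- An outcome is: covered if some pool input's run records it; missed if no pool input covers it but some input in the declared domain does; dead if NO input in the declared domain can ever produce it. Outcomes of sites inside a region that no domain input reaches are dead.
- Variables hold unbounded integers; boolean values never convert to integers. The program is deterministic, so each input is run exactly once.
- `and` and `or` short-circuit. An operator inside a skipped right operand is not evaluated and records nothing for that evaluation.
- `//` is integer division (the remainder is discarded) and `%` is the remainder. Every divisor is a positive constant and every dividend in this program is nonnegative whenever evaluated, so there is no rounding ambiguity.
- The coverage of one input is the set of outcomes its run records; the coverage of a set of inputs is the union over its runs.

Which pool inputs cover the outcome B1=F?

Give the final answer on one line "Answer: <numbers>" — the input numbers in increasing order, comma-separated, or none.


input #1 (g=10, p=0): does not produce B1=F
input #2 (g=4, p=4): produces B1=F
input #3 (g=10, p=5): does not produce B1=F
input #4 (g=11, p=4): does not produce B1=F
input #5 (g=1, p=5): produces B1=F
input #6 (g=12, p=0): does not produce B1=F
input #7 (g=7, p=4): produces B1=F
input #8 (g=12, p=5): does not produce B1=F
input #9 (g=4, p=2): does not produce B1=F
input #10 (g=3, p=4): produces B1=F
Answer: 2, 5, 7, 10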